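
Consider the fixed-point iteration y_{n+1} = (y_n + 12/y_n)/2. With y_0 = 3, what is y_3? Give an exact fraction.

18817/5432

y_1 = (3 + 12/3)/2 = 7/2.
y_2 = (7/2 + 12/(7/2))/2 = 97/28.
y_3 = (97/28 + 12/(97/28))/2 = 18817/5432.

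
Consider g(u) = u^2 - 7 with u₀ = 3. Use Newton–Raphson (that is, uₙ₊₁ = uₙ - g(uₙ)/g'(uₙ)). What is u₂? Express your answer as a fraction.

g'(u) = 2u.
g(3) = 2, g'(3) = 6, so u₁ = 3 - 2/6 = 8/3.
g(8/3) = 1/9, g'(8/3) = 16/3, so u₂ = (8/3) - (1/9)/(16/3) = 127/48.

127/48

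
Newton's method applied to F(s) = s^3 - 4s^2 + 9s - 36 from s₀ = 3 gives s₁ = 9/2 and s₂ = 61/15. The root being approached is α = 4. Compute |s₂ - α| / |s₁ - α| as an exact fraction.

s₁ - α = 9/2 - 4 = 1/2, so |s₁ - α| = 1/2.
s₂ - α = 61/15 - 4 = 1/15, so |s₂ - α| = 1/15.
Ratio = (1/15) / (1/2) = 2/15.

2/15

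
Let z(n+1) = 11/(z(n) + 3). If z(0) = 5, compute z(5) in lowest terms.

10604/5015

z(1) = 11/(5 + 3) = 11/8.
z(2) = 11/(11/8 + 3) = 88/35.
z(3) = 11/(88/35 + 3) = 385/193.
z(4) = 11/(385/193 + 3) = 2123/964.
z(5) = 11/(2123/964 + 3) = 10604/5015.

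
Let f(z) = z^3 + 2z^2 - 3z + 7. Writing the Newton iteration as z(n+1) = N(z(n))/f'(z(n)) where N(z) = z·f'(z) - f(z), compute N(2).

17

f'(z) = 3z^2 + 4z - 3.
N(z) = z·f'(z) - f(z) = z·(3z^2 + 4z - 3) - (z^3 + 2z^2 - 3z + 7) = 2z^3 + 2z^2 - 7.
N(2) = 17.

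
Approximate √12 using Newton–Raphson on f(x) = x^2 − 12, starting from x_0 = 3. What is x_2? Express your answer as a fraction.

f'(x) = 2x.
f(3) = −3, f'(3) = 6, so x_1 = 3 − (−3)/6 = 7/2.
f(7/2) = 1/4, f'(7/2) = 7, so x_2 = (7/2) − (1/4)/7 = 97/28.

97/28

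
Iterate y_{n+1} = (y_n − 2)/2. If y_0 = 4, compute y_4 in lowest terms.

y_1 = (4 − 2)/2 = 1.
y_2 = (1 − 2)/2 = −1/2.
y_3 = ((−1/2) − 2)/2 = −5/4.
y_4 = ((−5/4) − 2)/2 = −13/8.

−13/8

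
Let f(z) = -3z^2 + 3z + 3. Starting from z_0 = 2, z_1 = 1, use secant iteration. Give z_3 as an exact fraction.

5/3

f(2) = -3, f(1) = 3. z_2 = 1 - 3·(1 - 2)/(3 - (-3)) = 3/2.
f(1) = 3, f(3/2) = 3/4. z_3 = (3/2) - (3/4)·((3/2) - 1)/((3/4) - 3) = 5/3.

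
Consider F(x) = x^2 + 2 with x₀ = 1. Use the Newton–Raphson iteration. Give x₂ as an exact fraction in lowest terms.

F'(x) = 2x.
F(1) = 3, F'(1) = 2, so x₁ = 1 − 3/2 = −1/2.
F(−1/2) = 9/4, F'(−1/2) = −1, so x₂ = (−1/2) − (9/4)/(−1) = 7/4.

7/4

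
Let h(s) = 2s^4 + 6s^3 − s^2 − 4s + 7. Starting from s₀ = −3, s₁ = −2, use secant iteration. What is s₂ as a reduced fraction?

h(−3) = 10, h(−2) = −5. s₂ = (−2) − (−5)·((−2) − (−3))/((−5) − 10) = −7/3.

−7/3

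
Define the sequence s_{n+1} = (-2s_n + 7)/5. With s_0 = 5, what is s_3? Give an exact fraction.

s_1 = (-2·5 + 7)/5 = -3/5.
s_2 = (-2·(-3/5) + 7)/5 = 41/25.
s_3 = (-2·(41/25) + 7)/5 = 93/125.

93/125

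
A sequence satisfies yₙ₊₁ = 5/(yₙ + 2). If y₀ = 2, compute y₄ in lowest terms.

y₁ = 5/(2 + 2) = 5/4.
y₂ = 5/(5/4 + 2) = 20/13.
y₃ = 5/(20/13 + 2) = 65/46.
y₄ = 5/(65/46 + 2) = 230/157.

230/157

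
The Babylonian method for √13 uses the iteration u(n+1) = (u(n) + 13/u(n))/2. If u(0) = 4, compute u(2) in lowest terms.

u(1) = (4 + 13/4)/2 = 29/8.
u(2) = (29/8 + 13/(29/8))/2 = 1673/464.

1673/464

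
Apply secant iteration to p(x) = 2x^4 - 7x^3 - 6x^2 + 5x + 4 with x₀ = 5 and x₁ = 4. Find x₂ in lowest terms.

528/131

p(5) = 254, p(4) = -8. x₂ = 4 - (-8)·(4 - 5)/((-8) - 254) = 528/131.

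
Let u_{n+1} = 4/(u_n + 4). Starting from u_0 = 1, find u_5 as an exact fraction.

140/169

u_1 = 4/(1 + 4) = 4/5.
u_2 = 4/(4/5 + 4) = 5/6.
u_3 = 4/(5/6 + 4) = 24/29.
u_4 = 4/(24/29 + 4) = 29/35.
u_5 = 4/(29/35 + 4) = 140/169.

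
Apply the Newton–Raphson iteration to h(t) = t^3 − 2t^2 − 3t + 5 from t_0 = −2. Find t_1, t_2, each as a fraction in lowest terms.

h'(t) = 3t^2 − 4t − 3.
h(−2) = −5, h'(−2) = 17, so t_1 = (−2) − (−5)/17 = −29/17.
h(−29/17) = −3275/4913, h'(−29/17) = 3628/289, so t_2 = (−29/17) − (−3275/4913)/(3628/289) = −101937/61676.

t_1 = −29/17, t_2 = −101937/61676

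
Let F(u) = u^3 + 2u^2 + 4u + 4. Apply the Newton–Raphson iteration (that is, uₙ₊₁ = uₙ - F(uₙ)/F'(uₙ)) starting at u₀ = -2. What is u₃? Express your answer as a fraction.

-3176/2451

F'(u) = 3u^2 + 4u + 4.
F(-2) = -4, F'(-2) = 8, so u₁ = (-2) - (-4)/8 = -3/2.
F(-3/2) = -7/8, F'(-3/2) = 19/4, so u₂ = (-3/2) - (-7/8)/(19/4) = -25/19.
F(-25/19) = -539/6859, F'(-25/19) = 1419/361, so u₃ = (-25/19) - (-539/6859)/(1419/361) = -3176/2451.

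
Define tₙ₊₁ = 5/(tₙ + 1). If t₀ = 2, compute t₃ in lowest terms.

t₁ = 5/(2 + 1) = 5/3.
t₂ = 5/(5/3 + 1) = 15/8.
t₃ = 5/(15/8 + 1) = 40/23.

40/23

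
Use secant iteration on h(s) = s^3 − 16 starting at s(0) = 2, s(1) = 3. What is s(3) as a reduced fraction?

19990/7987

h(2) = −8, h(3) = 11. s(2) = 3 − 11·(3 − 2)/(11 − (−8)) = 46/19.
h(3) = 11, h(46/19) = −12408/6859. s(3) = (46/19) − (−12408/6859)·((46/19) − 3)/((−12408/6859) − 11) = 19990/7987.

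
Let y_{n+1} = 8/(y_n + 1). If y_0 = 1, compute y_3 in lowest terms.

y_1 = 8/(1 + 1) = 4.
y_2 = 8/(4 + 1) = 8/5.
y_3 = 8/(8/5 + 1) = 40/13.

40/13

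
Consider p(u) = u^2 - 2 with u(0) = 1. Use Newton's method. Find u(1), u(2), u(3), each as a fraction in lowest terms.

u(1) = 3/2, u(2) = 17/12, u(3) = 577/408

p'(u) = 2u.
p(1) = -1, p'(1) = 2, so u(1) = 1 - (-1)/2 = 3/2.
p(3/2) = 1/4, p'(3/2) = 3, so u(2) = (3/2) - (1/4)/3 = 17/12.
p(17/12) = 1/144, p'(17/12) = 17/6, so u(3) = (17/12) - (1/144)/(17/6) = 577/408.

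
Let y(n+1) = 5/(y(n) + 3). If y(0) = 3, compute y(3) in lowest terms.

115/99

y(1) = 5/(3 + 3) = 5/6.
y(2) = 5/(5/6 + 3) = 30/23.
y(3) = 5/(30/23 + 3) = 115/99.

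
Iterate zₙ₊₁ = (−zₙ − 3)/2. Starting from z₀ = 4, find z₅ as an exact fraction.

−37/32

z₁ = (−4 − 3)/2 = −7/2.
z₂ = (−(−7/2) − 3)/2 = 1/4.
z₃ = (−(1/4) − 3)/2 = −13/8.
z₄ = (−(−13/8) − 3)/2 = −11/16.
z₅ = (−(−11/16) − 3)/2 = −37/32.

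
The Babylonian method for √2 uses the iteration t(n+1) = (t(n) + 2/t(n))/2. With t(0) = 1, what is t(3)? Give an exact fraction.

577/408

t(1) = (1 + 2/1)/2 = 3/2.
t(2) = (3/2 + 2/(3/2))/2 = 17/12.
t(3) = (17/12 + 2/(17/12))/2 = 577/408.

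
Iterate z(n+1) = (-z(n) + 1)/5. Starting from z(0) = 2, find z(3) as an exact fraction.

19/125

z(1) = (-2 + 1)/5 = -1/5.
z(2) = (-(-1/5) + 1)/5 = 6/25.
z(3) = (-(6/25) + 1)/5 = 19/125.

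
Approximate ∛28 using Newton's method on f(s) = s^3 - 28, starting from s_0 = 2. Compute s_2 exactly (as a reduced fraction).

f'(s) = 3s^2.
f(2) = -20, f'(2) = 12, so s_1 = 2 - (-20)/12 = 11/3.
f(11/3) = 575/27, f'(11/3) = 121/3, so s_2 = (11/3) - (575/27)/(121/3) = 3418/1089.

3418/1089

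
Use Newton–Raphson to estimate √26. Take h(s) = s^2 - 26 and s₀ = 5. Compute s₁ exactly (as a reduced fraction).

h'(s) = 2s.
h(5) = -1, h'(5) = 10, so s₁ = 5 - (-1)/10 = 51/10.

51/10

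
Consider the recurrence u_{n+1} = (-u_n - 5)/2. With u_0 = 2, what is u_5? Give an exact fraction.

-57/32

u_1 = (-2 - 5)/2 = -7/2.
u_2 = (-(-7/2) - 5)/2 = -3/4.
u_3 = (-(-3/4) - 5)/2 = -17/8.
u_4 = (-(-17/8) - 5)/2 = -23/16.
u_5 = (-(-23/16) - 5)/2 = -57/32.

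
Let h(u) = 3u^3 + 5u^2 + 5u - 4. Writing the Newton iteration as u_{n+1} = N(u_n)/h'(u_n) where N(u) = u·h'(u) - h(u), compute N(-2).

h'(u) = 9u^2 + 10u + 5.
N(u) = u·h'(u) - h(u) = u·(9u^2 + 10u + 5) - (3u^3 + 5u^2 + 5u - 4) = 6u^3 + 5u^2 + 4.
N(-2) = -24.

-24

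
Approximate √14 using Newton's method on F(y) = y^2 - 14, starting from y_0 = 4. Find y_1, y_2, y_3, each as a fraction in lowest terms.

F'(y) = 2y.
F(4) = 2, F'(4) = 8, so y_1 = 4 - 2/8 = 15/4.
F(15/4) = 1/16, F'(15/4) = 15/2, so y_2 = (15/4) - (1/16)/(15/2) = 449/120.
F(449/120) = 1/14400, F'(449/120) = 449/60, so y_3 = (449/120) - (1/14400)/(449/60) = 403201/107760.

y_1 = 15/4, y_2 = 449/120, y_3 = 403201/107760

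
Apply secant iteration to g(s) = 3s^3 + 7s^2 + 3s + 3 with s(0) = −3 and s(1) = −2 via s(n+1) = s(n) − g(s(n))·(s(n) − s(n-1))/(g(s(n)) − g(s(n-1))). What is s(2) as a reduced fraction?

−51/25

g(−3) = −24, g(−2) = 1. s(2) = (−2) − 1·((−2) − (−3))/(1 − (−24)) = −51/25.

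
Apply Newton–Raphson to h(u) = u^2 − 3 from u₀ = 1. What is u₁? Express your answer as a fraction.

h'(u) = 2u.
h(1) = −2, h'(1) = 2, so u₁ = 1 − (−2)/2 = 2.

2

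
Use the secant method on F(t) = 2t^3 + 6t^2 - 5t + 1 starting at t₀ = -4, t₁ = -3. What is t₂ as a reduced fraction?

F(-4) = -11, F(-3) = 16. t₂ = (-3) - 16·((-3) - (-4))/(16 - (-11)) = -97/27.

-97/27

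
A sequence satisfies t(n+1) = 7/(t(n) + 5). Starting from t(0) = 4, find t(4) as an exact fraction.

2261/1979

t(1) = 7/(4 + 5) = 7/9.
t(2) = 7/(7/9 + 5) = 63/52.
t(3) = 7/(63/52 + 5) = 364/323.
t(4) = 7/(364/323 + 5) = 2261/1979.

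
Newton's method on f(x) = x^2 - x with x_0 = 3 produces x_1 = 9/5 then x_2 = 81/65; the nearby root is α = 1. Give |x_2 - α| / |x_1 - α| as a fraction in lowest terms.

4/13

x_1 - α = 9/5 - 1 = 4/5, so |x_1 - α| = 4/5.
x_2 - α = 81/65 - 1 = 16/65, so |x_2 - α| = 16/65.
Ratio = (16/65) / (4/5) = 4/13.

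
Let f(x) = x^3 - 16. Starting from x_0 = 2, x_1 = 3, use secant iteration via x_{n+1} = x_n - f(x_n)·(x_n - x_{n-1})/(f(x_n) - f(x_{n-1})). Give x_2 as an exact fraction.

46/19

f(2) = -8, f(3) = 11. x_2 = 3 - 11·(3 - 2)/(11 - (-8)) = 46/19.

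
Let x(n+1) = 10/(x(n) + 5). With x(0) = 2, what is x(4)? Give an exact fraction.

118/77

x(1) = 10/(2 + 5) = 10/7.
x(2) = 10/(10/7 + 5) = 14/9.
x(3) = 10/(14/9 + 5) = 90/59.
x(4) = 10/(90/59 + 5) = 118/77.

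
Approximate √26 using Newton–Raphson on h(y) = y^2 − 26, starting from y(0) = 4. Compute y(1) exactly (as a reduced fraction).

21/4

h'(y) = 2y.
h(4) = −10, h'(4) = 8, so y(1) = 4 − (−10)/8 = 21/4.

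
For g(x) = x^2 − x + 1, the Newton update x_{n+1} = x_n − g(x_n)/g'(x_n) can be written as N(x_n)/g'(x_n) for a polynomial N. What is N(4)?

15

g'(x) = 2x − 1.
N(x) = x·g'(x) − g(x) = x·(2x − 1) − (x^2 − x + 1) = x^2 − 1.
N(4) = 15.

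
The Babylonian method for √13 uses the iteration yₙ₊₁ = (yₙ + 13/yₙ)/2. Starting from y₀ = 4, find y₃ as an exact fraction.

5597777/1552544

y₁ = (4 + 13/4)/2 = 29/8.
y₂ = (29/8 + 13/(29/8))/2 = 1673/464.
y₃ = (1673/464 + 13/(1673/464))/2 = 5597777/1552544.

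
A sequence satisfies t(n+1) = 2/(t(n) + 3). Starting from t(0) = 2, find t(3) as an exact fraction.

34/61

t(1) = 2/(2 + 3) = 2/5.
t(2) = 2/(2/5 + 3) = 10/17.
t(3) = 2/(10/17 + 3) = 34/61.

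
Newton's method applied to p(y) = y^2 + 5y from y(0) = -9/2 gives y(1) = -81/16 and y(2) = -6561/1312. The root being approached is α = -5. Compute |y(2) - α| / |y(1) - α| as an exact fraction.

1/82

y(1) - α = -81/16 - (-5) = -81/16 + 5 = -1/16, so |y(1) - α| = 1/16.
y(2) - α = -6561/1312 - (-5) = -6561/1312 + 5 = -1/1312, so |y(2) - α| = 1/1312.
Ratio = (1/1312) / (1/16) = 1/82.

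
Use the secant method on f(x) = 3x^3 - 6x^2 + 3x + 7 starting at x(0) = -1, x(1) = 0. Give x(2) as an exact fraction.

-7/12

f(-1) = -5, f(0) = 7. x(2) = 0 - 7·(0 - (-1))/(7 - (-5)) = -7/12.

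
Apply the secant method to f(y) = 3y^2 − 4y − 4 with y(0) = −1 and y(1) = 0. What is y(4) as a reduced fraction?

−364/547

f(−1) = 3, f(0) = −4. y(2) = 0 − (−4)·(0 − (−1))/((−4) − 3) = −4/7.
f(0) = −4, f(−4/7) = −36/49. y(3) = (−4/7) − (−36/49)·((−4/7) − 0)/((−36/49) − (−4)) = −7/10.
f(−4/7) = −36/49, f(−7/10) = 27/100. y(4) = (−7/10) − (27/100)·((−7/10) − (−4/7))/((27/100) − (−36/49)) = −364/547.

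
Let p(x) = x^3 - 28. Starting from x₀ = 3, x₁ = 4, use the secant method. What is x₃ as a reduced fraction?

12901/4252

p(3) = -1, p(4) = 36. x₂ = 4 - 36·(4 - 3)/(36 - (-1)) = 112/37.
p(4) = 36, p(112/37) = -13356/50653. x₃ = (112/37) - (-13356/50653)·((112/37) - 4)/((-13356/50653) - 36) = 12901/4252.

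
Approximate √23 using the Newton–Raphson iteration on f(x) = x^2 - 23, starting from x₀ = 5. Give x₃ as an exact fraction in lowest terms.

2649601/552480

f'(x) = 2x.
f(5) = 2, f'(5) = 10, so x₁ = 5 - 2/10 = 24/5.
f(24/5) = 1/25, f'(24/5) = 48/5, so x₂ = (24/5) - (1/25)/(48/5) = 1151/240.
f(1151/240) = 1/57600, f'(1151/240) = 1151/120, so x₃ = (1151/240) - (1/57600)/(1151/120) = 2649601/552480.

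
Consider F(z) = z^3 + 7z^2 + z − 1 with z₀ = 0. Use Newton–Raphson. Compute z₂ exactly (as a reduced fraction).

5/9

F'(z) = 3z^2 + 14z + 1.
F(0) = −1, F'(0) = 1, so z₁ = 0 − (−1)/1 = 1.
F(1) = 8, F'(1) = 18, so z₂ = 1 − 8/18 = 5/9.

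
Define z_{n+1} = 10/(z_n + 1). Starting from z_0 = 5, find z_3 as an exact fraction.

z_1 = 10/(5 + 1) = 5/3.
z_2 = 10/(5/3 + 1) = 15/4.
z_3 = 10/(15/4 + 1) = 40/19.

40/19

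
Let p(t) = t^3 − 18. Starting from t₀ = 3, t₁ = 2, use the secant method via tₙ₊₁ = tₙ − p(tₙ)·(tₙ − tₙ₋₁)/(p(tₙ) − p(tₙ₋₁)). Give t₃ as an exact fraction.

7377/2786

p(3) = 9, p(2) = −10. t₂ = 2 − (−10)·(2 − 3)/((−10) − 9) = 48/19.
p(2) = −10, p(48/19) = −12870/6859. t₃ = (48/19) − (−12870/6859)·((48/19) − 2)/((−12870/6859) − (−10)) = 7377/2786.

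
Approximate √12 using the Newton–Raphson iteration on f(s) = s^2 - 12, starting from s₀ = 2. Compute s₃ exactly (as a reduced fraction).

97/28

f'(s) = 2s.
f(2) = -8, f'(2) = 4, so s₁ = 2 - (-8)/4 = 4.
f(4) = 4, f'(4) = 8, so s₂ = 4 - 4/8 = 7/2.
f(7/2) = 1/4, f'(7/2) = 7, so s₃ = (7/2) - (1/4)/7 = 97/28.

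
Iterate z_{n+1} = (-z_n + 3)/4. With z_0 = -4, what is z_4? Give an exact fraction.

z_1 = (-(-4) + 3)/4 = 7/4.
z_2 = (-(7/4) + 3)/4 = 5/16.
z_3 = (-(5/16) + 3)/4 = 43/64.
z_4 = (-(43/64) + 3)/4 = 149/256.

149/256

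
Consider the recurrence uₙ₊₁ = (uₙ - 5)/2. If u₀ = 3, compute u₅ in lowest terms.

-19/4

u₁ = (3 - 5)/2 = -1.
u₂ = ((-1) - 5)/2 = -3.
u₃ = ((-3) - 5)/2 = -4.
u₄ = ((-4) - 5)/2 = -9/2.
u₅ = ((-9/2) - 5)/2 = -19/4.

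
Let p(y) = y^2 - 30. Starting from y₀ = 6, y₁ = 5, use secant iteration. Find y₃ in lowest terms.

p(6) = 6, p(5) = -5. y₂ = 5 - (-5)·(5 - 6)/((-5) - 6) = 60/11.
p(5) = -5, p(60/11) = -30/121. y₃ = (60/11) - (-30/121)·((60/11) - 5)/((-30/121) - (-5)) = 126/23.

126/23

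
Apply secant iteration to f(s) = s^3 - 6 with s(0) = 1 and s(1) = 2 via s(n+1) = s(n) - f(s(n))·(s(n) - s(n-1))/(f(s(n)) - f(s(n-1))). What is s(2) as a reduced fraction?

12/7

f(1) = -5, f(2) = 2. s(2) = 2 - 2·(2 - 1)/(2 - (-5)) = 12/7.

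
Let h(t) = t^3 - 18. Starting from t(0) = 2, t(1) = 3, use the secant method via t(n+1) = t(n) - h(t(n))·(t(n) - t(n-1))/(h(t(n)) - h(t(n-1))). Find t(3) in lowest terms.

h(2) = -10, h(3) = 9. t(2) = 3 - 9·(3 - 2)/(9 - (-10)) = 48/19.
h(3) = 9, h(48/19) = -12870/6859. t(3) = (48/19) - (-12870/6859)·((48/19) - 3)/((-12870/6859) - 9) = 2402/921.

2402/921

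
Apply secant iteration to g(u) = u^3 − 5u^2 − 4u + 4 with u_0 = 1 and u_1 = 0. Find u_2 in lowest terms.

1/2

g(1) = −4, g(0) = 4. u_2 = 0 − 4·(0 − 1)/(4 − (−4)) = 1/2.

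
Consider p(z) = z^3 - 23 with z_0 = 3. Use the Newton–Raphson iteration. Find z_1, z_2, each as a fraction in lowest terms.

z_1 = 77/27, z_2 = 1365775/480249

p'(z) = 3z^2.
p(3) = 4, p'(3) = 27, so z_1 = 3 - 4/27 = 77/27.
p(77/27) = 3824/19683, p'(77/27) = 5929/243, so z_2 = (77/27) - (3824/19683)/(5929/243) = 1365775/480249.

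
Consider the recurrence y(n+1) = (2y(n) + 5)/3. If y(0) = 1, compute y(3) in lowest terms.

103/27

y(1) = (2·1 + 5)/3 = 7/3.
y(2) = (2·(7/3) + 5)/3 = 29/9.
y(3) = (2·(29/9) + 5)/3 = 103/27.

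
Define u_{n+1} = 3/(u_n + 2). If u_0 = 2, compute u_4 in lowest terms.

u_1 = 3/(2 + 2) = 3/4.
u_2 = 3/(3/4 + 2) = 12/11.
u_3 = 3/(12/11 + 2) = 33/34.
u_4 = 3/(33/34 + 2) = 102/101.

102/101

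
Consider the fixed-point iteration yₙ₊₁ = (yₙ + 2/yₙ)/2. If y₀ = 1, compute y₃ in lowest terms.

577/408

y₁ = (1 + 2/1)/2 = 3/2.
y₂ = (3/2 + 2/(3/2))/2 = 17/12.
y₃ = (17/12 + 2/(17/12))/2 = 577/408.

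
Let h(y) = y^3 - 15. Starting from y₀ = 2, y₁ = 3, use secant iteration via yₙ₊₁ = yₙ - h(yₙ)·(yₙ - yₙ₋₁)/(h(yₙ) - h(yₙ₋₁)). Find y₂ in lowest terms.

h(2) = -7, h(3) = 12. y₂ = 3 - 12·(3 - 2)/(12 - (-7)) = 45/19.

45/19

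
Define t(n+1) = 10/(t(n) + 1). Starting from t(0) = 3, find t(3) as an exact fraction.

70/27

t(1) = 10/(3 + 1) = 5/2.
t(2) = 10/(5/2 + 1) = 20/7.
t(3) = 10/(20/7 + 1) = 70/27.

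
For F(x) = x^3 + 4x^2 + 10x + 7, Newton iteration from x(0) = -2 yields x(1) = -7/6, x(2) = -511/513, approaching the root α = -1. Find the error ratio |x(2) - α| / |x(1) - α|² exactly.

x(1) - α = -7/6 - (-1) = -7/6 + 1 = -1/6, so |x(1) - α| = 1/6.
x(2) - α = -511/513 - (-1) = -511/513 + 1 = 2/513, so |x(2) - α| = 2/513.
|x(1) - α|² = 1/36.
Ratio = (2/513) / (1/36) = 8/57.

8/57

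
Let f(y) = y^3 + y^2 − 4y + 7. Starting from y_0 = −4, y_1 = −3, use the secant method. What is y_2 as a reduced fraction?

−79/26

f(−4) = −25, f(−3) = 1. y_2 = (−3) − 1·((−3) − (−4))/(1 − (−25)) = −79/26.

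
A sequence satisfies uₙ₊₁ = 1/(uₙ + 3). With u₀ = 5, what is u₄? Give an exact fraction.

83/274

u₁ = 1/(5 + 3) = 1/8.
u₂ = 1/(1/8 + 3) = 8/25.
u₃ = 1/(8/25 + 3) = 25/83.
u₄ = 1/(25/83 + 3) = 83/274.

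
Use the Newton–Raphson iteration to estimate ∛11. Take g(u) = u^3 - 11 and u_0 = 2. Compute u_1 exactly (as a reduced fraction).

g'(u) = 3u^2.
g(2) = -3, g'(2) = 12, so u_1 = 2 - (-3)/12 = 9/4.

9/4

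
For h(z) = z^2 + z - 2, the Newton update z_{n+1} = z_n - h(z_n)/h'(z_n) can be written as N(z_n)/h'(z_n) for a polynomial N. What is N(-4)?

h'(z) = 2z + 1.
N(z) = z·h'(z) - h(z) = z·(2z + 1) - (z^2 + z - 2) = z^2 + 2.
N(-4) = 18.

18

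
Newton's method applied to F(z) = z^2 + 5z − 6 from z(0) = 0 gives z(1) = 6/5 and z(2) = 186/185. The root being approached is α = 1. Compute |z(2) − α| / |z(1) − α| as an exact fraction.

1/37

z(1) − α = 6/5 − 1 = 1/5, so |z(1) − α| = 1/5.
z(2) − α = 186/185 − 1 = 1/185, so |z(2) − α| = 1/185.
Ratio = (1/185) / (1/5) = 1/37.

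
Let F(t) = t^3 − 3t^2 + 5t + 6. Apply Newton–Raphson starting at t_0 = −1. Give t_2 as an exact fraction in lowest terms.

F'(t) = 3t^2 − 6t + 5.
F(−1) = −3, F'(−1) = 14, so t_1 = (−1) − (−3)/14 = −11/14.
F(−11/14) = −729/2744, F'(−11/14) = 2267/196, so t_2 = (−11/14) − (−729/2744)/(2267/196) = −12104/15869.

−12104/15869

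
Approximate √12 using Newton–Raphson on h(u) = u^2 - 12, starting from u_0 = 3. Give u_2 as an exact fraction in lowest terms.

h'(u) = 2u.
h(3) = -3, h'(3) = 6, so u_1 = 3 - (-3)/6 = 7/2.
h(7/2) = 1/4, h'(7/2) = 7, so u_2 = (7/2) - (1/4)/7 = 97/28.

97/28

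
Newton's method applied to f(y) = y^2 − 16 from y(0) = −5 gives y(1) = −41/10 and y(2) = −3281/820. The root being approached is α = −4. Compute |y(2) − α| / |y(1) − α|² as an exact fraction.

5/41

y(1) − α = −41/10 − (−4) = −41/10 + 4 = −1/10, so |y(1) − α| = 1/10.
y(2) − α = −3281/820 − (−4) = −3281/820 + 4 = −1/820, so |y(2) − α| = 1/820.
|y(1) − α|² = 1/100.
Ratio = (1/820) / (1/100) = 5/41.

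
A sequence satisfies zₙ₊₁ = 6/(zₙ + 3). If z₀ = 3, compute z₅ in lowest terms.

26/19

z₁ = 6/(3 + 3) = 1.
z₂ = 6/(1 + 3) = 3/2.
z₃ = 6/(3/2 + 3) = 4/3.
z₄ = 6/(4/3 + 3) = 18/13.
z₅ = 6/(18/13 + 3) = 26/19.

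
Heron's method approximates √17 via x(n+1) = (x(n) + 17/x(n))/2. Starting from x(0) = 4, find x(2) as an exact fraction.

x(1) = (4 + 17/4)/2 = 33/8.
x(2) = (33/8 + 17/(33/8))/2 = 2177/528.

2177/528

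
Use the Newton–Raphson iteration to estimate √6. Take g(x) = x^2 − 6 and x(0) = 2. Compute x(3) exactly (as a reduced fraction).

g'(x) = 2x.
g(2) = −2, g'(2) = 4, so x(1) = 2 − (−2)/4 = 5/2.
g(5/2) = 1/4, g'(5/2) = 5, so x(2) = (5/2) − (1/4)/5 = 49/20.
g(49/20) = 1/400, g'(49/20) = 49/10, so x(3) = (49/20) − (1/400)/(49/10) = 4801/1960.

4801/1960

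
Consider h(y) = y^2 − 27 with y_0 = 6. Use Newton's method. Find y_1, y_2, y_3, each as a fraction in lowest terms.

y_1 = 21/4, y_2 = 291/56, y_3 = 56451/10864

h'(y) = 2y.
h(6) = 9, h'(6) = 12, so y_1 = 6 − 9/12 = 21/4.
h(21/4) = 9/16, h'(21/4) = 21/2, so y_2 = (21/4) − (9/16)/(21/2) = 291/56.
h(291/56) = 9/3136, h'(291/56) = 291/28, so y_3 = (291/56) − (9/3136)/(291/28) = 56451/10864.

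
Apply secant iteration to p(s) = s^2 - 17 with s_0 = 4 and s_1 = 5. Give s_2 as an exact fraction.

37/9

p(4) = -1, p(5) = 8. s_2 = 5 - 8·(5 - 4)/(8 - (-1)) = 37/9.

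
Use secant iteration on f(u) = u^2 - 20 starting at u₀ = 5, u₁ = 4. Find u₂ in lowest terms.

40/9

f(5) = 5, f(4) = -4. u₂ = 4 - (-4)·(4 - 5)/((-4) - 5) = 40/9.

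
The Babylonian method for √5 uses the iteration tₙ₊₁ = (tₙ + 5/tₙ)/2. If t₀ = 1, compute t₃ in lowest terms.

t₁ = (1 + 5/1)/2 = 3.
t₂ = (3 + 5/3)/2 = 7/3.
t₃ = (7/3 + 5/(7/3))/2 = 47/21.

47/21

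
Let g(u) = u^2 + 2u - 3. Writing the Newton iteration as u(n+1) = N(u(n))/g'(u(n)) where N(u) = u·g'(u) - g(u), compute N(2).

7

g'(u) = 2u + 2.
N(u) = u·g'(u) - g(u) = u·(2u + 2) - (u^2 + 2u - 3) = u^2 + 3.
N(2) = 7.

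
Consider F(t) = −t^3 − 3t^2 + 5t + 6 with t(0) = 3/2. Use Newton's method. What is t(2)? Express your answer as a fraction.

2210982/1252633

F'(t) = −3t^2 − 6t + 5.
F(3/2) = 27/8, F'(3/2) = −43/4, so t(1) = (3/2) − (27/8)/(−43/4) = 78/43.
F(78/43) = −61236/79507, F'(78/43) = −29131/1849, so t(2) = (78/43) − (−61236/79507)/(−29131/1849) = 2210982/1252633.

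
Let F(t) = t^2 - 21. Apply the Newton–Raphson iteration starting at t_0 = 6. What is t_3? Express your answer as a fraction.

F'(t) = 2t.
F(6) = 15, F'(6) = 12, so t_1 = 6 - 15/12 = 19/4.
F(19/4) = 25/16, F'(19/4) = 19/2, so t_2 = (19/4) - (25/16)/(19/2) = 697/152.
F(697/152) = 625/23104, F'(697/152) = 697/76, so t_3 = (697/152) - (625/23104)/(697/76) = 970993/211888.

970993/211888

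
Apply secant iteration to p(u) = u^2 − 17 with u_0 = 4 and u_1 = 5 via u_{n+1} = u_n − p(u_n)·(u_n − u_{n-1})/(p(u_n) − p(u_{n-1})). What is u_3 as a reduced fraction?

169/41

p(4) = −1, p(5) = 8. u_2 = 5 − 8·(5 − 4)/(8 − (−1)) = 37/9.
p(5) = 8, p(37/9) = −8/81. u_3 = (37/9) − (−8/81)·((37/9) − 5)/((−8/81) − 8) = 169/41.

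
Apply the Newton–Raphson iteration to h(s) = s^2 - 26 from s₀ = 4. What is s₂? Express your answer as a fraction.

h'(s) = 2s.
h(4) = -10, h'(4) = 8, so s₁ = 4 - (-10)/8 = 21/4.
h(21/4) = 25/16, h'(21/4) = 21/2, so s₂ = (21/4) - (25/16)/(21/2) = 857/168.

857/168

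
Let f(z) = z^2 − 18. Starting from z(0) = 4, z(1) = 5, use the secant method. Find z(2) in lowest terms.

38/9

f(4) = −2, f(5) = 7. z(2) = 5 − 7·(5 − 4)/(7 − (−2)) = 38/9.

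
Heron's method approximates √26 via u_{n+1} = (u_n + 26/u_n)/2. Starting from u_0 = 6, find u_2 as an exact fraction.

1897/372

u_1 = (6 + 26/6)/2 = 31/6.
u_2 = (31/6 + 26/(31/6))/2 = 1897/372.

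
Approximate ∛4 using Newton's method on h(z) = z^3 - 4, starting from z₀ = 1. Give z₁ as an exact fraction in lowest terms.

2

h'(z) = 3z^2.
h(1) = -3, h'(1) = 3, so z₁ = 1 - (-3)/3 = 2.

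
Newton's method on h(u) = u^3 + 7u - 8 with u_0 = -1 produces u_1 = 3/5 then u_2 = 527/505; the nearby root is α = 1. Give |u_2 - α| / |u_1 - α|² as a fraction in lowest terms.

u_1 - α = 3/5 - 1 = -2/5, so |u_1 - α| = 2/5.
u_2 - α = 527/505 - 1 = 22/505, so |u_2 - α| = 22/505.
|u_1 - α|² = 4/25.
Ratio = (22/505) / (4/25) = 55/202.

55/202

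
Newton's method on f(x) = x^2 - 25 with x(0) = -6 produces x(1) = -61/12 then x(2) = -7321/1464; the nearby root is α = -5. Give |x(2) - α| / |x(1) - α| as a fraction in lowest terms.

x(1) - α = -61/12 - (-5) = -61/12 + 5 = -1/12, so |x(1) - α| = 1/12.
x(2) - α = -7321/1464 - (-5) = -7321/1464 + 5 = -1/1464, so |x(2) - α| = 1/1464.
Ratio = (1/1464) / (1/12) = 1/122.

1/122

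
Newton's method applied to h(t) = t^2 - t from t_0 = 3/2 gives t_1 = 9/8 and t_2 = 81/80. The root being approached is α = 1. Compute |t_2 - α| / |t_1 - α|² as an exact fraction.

t_1 - α = 9/8 - 1 = 1/8, so |t_1 - α| = 1/8.
t_2 - α = 81/80 - 1 = 1/80, so |t_2 - α| = 1/80.
|t_1 - α|² = 1/64.
Ratio = (1/80) / (1/64) = 4/5.

4/5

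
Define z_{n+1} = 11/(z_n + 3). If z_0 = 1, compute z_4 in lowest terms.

z_1 = 11/(1 + 3) = 11/4.
z_2 = 11/(11/4 + 3) = 44/23.
z_3 = 11/(44/23 + 3) = 253/113.
z_4 = 11/(253/113 + 3) = 1243/592.

1243/592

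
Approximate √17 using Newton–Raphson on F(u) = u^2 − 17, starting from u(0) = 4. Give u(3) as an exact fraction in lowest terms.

9478657/2298912

F'(u) = 2u.
F(4) = −1, F'(4) = 8, so u(1) = 4 − (−1)/8 = 33/8.
F(33/8) = 1/64, F'(33/8) = 33/4, so u(2) = (33/8) − (1/64)/(33/4) = 2177/528.
F(2177/528) = 1/278784, F'(2177/528) = 2177/264, so u(3) = (2177/528) − (1/278784)/(2177/264) = 9478657/2298912.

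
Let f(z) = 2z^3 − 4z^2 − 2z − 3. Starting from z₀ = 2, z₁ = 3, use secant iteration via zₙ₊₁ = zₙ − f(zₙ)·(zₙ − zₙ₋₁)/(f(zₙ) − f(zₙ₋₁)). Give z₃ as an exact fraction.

6819/2657

f(2) = −7, f(3) = 9. z₂ = 3 − 9·(3 − 2)/(9 − (−7)) = 39/16.
f(3) = 9, f(39/16) = −5481/2048. z₃ = (39/16) − (−5481/2048)·((39/16) − 3)/((−5481/2048) − 9) = 6819/2657.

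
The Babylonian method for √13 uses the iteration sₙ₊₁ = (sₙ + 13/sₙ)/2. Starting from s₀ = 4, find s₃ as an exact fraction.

5597777/1552544

s₁ = (4 + 13/4)/2 = 29/8.
s₂ = (29/8 + 13/(29/8))/2 = 1673/464.
s₃ = (1673/464 + 13/(1673/464))/2 = 5597777/1552544.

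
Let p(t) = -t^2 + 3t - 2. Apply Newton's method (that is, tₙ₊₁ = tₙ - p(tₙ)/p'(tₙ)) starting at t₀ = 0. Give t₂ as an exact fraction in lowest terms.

14/15

p'(t) = -2t + 3.
p(0) = -2, p'(0) = 3, so t₁ = 0 - (-2)/3 = 2/3.
p(2/3) = -4/9, p'(2/3) = 5/3, so t₂ = (2/3) - (-4/9)/(5/3) = 14/15.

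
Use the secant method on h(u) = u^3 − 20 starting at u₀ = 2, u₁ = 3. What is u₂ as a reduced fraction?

h(2) = −12, h(3) = 7. u₂ = 3 − 7·(3 − 2)/(7 − (−12)) = 50/19.

50/19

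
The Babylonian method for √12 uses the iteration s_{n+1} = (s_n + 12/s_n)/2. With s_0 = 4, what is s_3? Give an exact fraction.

18817/5432

s_1 = (4 + 12/4)/2 = 7/2.
s_2 = (7/2 + 12/(7/2))/2 = 97/28.
s_3 = (97/28 + 12/(97/28))/2 = 18817/5432.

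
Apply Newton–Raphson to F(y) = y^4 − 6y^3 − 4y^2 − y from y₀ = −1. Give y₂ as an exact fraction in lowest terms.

F'(y) = 4y^3 − 18y^2 − 8y − 1.
F(−1) = 4, F'(−1) = −15, so y₁ = (−1) − 4/(−15) = −11/15.
F(−11/15) = 62656/50625, F'(−11/15) = −21569/3375, so y₂ = (−11/15) − (62656/50625)/(−21569/3375) = −58201/107845.

−58201/107845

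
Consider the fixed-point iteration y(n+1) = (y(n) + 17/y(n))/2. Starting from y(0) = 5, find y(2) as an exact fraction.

y(1) = (5 + 17/5)/2 = 21/5.
y(2) = (21/5 + 17/(21/5))/2 = 433/105.

433/105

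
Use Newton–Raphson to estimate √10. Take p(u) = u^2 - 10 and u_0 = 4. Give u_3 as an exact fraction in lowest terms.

216401/68432

p'(u) = 2u.
p(4) = 6, p'(4) = 8, so u_1 = 4 - 6/8 = 13/4.
p(13/4) = 9/16, p'(13/4) = 13/2, so u_2 = (13/4) - (9/16)/(13/2) = 329/104.
p(329/104) = 81/10816, p'(329/104) = 329/52, so u_3 = (329/104) - (81/10816)/(329/52) = 216401/68432.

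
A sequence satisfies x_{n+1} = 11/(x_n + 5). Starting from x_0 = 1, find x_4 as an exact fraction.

x_1 = 11/(1 + 5) = 11/6.
x_2 = 11/(11/6 + 5) = 66/41.
x_3 = 11/(66/41 + 5) = 451/271.
x_4 = 11/(451/271 + 5) = 2981/1806.

2981/1806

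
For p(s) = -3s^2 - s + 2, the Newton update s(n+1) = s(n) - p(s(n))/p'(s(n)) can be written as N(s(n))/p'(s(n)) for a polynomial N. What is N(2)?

p'(s) = -6s - 1.
N(s) = s·p'(s) - p(s) = s·(-6s - 1) - (-3s^2 - s + 2) = -3s^2 - 2.
N(2) = -14.

-14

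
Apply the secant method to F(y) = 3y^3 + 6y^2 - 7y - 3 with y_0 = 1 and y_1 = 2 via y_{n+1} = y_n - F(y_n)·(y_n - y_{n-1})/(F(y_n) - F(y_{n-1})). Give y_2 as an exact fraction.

33/32

F(1) = -1, F(2) = 31. y_2 = 2 - 31·(2 - 1)/(31 - (-1)) = 33/32.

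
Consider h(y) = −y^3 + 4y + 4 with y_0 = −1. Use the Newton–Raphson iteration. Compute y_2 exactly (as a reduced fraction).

−3/2

h'(y) = −3y^2 + 4.
h(−1) = 1, h'(−1) = 1, so y_1 = (−1) − 1/1 = −2.
h(−2) = 4, h'(−2) = −8, so y_2 = (−2) − 4/(−8) = −3/2.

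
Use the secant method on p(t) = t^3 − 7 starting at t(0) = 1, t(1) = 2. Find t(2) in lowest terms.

p(1) = −6, p(2) = 1. t(2) = 2 − 1·(2 − 1)/(1 − (−6)) = 13/7.

13/7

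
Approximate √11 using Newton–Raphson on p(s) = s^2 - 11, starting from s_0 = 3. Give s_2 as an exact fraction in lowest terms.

p'(s) = 2s.
p(3) = -2, p'(3) = 6, so s_1 = 3 - (-2)/6 = 10/3.
p(10/3) = 1/9, p'(10/3) = 20/3, so s_2 = (10/3) - (1/9)/(20/3) = 199/60.

199/60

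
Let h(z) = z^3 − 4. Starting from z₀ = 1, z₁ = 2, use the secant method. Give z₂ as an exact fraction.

10/7

h(1) = −3, h(2) = 4. z₂ = 2 − 4·(2 − 1)/(4 − (−3)) = 10/7.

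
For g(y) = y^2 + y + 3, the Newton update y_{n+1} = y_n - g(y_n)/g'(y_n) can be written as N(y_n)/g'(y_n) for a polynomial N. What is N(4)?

13

g'(y) = 2y + 1.
N(y) = y·g'(y) - g(y) = y·(2y + 1) - (y^2 + y + 3) = y^2 - 3.
N(4) = 13.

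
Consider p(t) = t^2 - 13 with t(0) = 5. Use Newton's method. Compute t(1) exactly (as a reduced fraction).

p'(t) = 2t.
p(5) = 12, p'(5) = 10, so t(1) = 5 - 12/10 = 19/5.

19/5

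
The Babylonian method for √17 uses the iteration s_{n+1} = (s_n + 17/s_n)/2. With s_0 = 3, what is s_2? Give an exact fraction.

161/39

s_1 = (3 + 17/3)/2 = 13/3.
s_2 = (13/3 + 17/(13/3))/2 = 161/39.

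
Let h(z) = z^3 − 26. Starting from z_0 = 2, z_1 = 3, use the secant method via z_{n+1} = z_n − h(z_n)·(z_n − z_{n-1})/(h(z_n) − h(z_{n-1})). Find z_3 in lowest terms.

28370/9577

h(2) = −18, h(3) = 1. z_2 = 3 − 1·(3 − 2)/(1 − (−18)) = 56/19.
h(3) = 1, h(56/19) = −2718/6859. z_3 = (56/19) − (−2718/6859)·((56/19) − 3)/((−2718/6859) − 1) = 28370/9577.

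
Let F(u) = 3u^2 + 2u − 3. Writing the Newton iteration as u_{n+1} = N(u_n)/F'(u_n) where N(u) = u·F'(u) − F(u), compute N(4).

51

F'(u) = 6u + 2.
N(u) = u·F'(u) − F(u) = u·(6u + 2) − (3u^2 + 2u − 3) = 3u^2 + 3.
N(4) = 51.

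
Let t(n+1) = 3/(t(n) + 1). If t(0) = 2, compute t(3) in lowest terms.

6/5

t(1) = 3/(2 + 1) = 1.
t(2) = 3/(1 + 1) = 3/2.
t(3) = 3/(3/2 + 1) = 6/5.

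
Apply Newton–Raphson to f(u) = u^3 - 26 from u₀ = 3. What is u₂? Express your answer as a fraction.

767879/259200

f'(u) = 3u^2.
f(3) = 1, f'(3) = 27, so u₁ = 3 - 1/27 = 80/27.
f(80/27) = 242/19683, f'(80/27) = 6400/243, so u₂ = (80/27) - (242/19683)/(6400/243) = 767879/259200.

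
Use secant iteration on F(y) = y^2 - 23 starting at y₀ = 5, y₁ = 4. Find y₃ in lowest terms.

F(5) = 2, F(4) = -7. y₂ = 4 - (-7)·(4 - 5)/((-7) - 2) = 43/9.
F(4) = -7, F(43/9) = -14/81. y₃ = (43/9) - (-14/81)·((43/9) - 4)/((-14/81) - (-7)) = 379/79.

379/79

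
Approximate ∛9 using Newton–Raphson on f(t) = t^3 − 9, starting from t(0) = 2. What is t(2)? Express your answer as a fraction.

f'(t) = 3t^2.
f(2) = −1, f'(2) = 12, so t(1) = 2 − (−1)/12 = 25/12.
f(25/12) = 73/1728, f'(25/12) = 625/48, so t(2) = (25/12) − (73/1728)/(625/48) = 23401/11250.

23401/11250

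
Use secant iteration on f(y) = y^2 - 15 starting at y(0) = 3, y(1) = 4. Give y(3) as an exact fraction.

213/55

f(3) = -6, f(4) = 1. y(2) = 4 - 1·(4 - 3)/(1 - (-6)) = 27/7.
f(4) = 1, f(27/7) = -6/49. y(3) = (27/7) - (-6/49)·((27/7) - 4)/((-6/49) - 1) = 213/55.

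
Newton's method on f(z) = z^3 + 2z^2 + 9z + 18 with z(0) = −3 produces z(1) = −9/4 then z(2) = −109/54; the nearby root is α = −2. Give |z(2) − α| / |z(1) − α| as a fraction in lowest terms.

2/27

z(1) − α = −9/4 − (−2) = −9/4 + 2 = −1/4, so |z(1) − α| = 1/4.
z(2) − α = −109/54 − (−2) = −109/54 + 2 = −1/54, so |z(2) − α| = 1/54.
Ratio = (1/54) / (1/4) = 2/27.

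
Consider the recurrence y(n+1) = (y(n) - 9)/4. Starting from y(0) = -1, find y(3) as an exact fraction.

y(1) = ((-1) - 9)/4 = -5/2.
y(2) = ((-5/2) - 9)/4 = -23/8.
y(3) = ((-23/8) - 9)/4 = -95/32.

-95/32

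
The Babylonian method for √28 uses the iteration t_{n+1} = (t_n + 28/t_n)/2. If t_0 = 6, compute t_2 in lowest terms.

t_1 = (6 + 28/6)/2 = 16/3.
t_2 = (16/3 + 28/(16/3))/2 = 127/24.

127/24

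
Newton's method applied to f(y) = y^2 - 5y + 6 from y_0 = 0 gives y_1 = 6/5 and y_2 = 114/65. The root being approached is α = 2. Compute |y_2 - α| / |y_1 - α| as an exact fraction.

4/13

y_1 - α = 6/5 - 2 = -4/5, so |y_1 - α| = 4/5.
y_2 - α = 114/65 - 2 = -16/65, so |y_2 - α| = 16/65.
Ratio = (16/65) / (4/5) = 4/13.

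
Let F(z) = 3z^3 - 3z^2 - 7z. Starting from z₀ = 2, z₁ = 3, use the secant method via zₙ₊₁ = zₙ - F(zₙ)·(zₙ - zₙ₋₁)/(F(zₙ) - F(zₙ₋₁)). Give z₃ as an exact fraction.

F(2) = -2, F(3) = 33. z₂ = 3 - 33·(3 - 2)/(33 - (-2)) = 72/35.
F(3) = 33, F(72/35) = -41976/42875. z₃ = (72/35) - (-41976/42875)·((72/35) - 3)/((-41976/42875) - 33) = 92016/44147.

92016/44147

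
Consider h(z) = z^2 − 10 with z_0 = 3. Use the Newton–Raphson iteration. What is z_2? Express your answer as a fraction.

h'(z) = 2z.
h(3) = −1, h'(3) = 6, so z_1 = 3 − (−1)/6 = 19/6.
h(19/6) = 1/36, h'(19/6) = 19/3, so z_2 = (19/6) − (1/36)/(19/3) = 721/228.

721/228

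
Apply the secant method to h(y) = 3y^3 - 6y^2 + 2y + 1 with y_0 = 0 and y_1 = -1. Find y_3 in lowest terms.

-223/1433

h(0) = 1, h(-1) = -10. y_2 = (-1) - (-10)·((-1) - 0)/((-10) - 1) = -1/11.
h(-1) = -10, h(-1/11) = 1020/1331. y_3 = (-1/11) - (1020/1331)·((-1/11) - (-1))/((1020/1331) - (-10)) = -223/1433.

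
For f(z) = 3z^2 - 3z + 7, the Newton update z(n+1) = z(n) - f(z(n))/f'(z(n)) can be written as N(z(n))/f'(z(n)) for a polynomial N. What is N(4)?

41

f'(z) = 6z - 3.
N(z) = z·f'(z) - f(z) = z·(6z - 3) - (3z^2 - 3z + 7) = 3z^2 - 7.
N(4) = 41.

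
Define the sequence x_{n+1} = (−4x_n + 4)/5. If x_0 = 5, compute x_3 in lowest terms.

−236/125

x_1 = (−4·5 + 4)/5 = −16/5.
x_2 = (−4·(−16/5) + 4)/5 = 84/25.
x_3 = (−4·(84/25) + 4)/5 = −236/125.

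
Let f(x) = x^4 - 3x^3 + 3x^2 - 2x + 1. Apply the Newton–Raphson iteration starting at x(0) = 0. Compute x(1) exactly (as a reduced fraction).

1/2

f'(x) = 4x^3 - 9x^2 + 6x - 2.
f(0) = 1, f'(0) = -2, so x(1) = 0 - 1/(-2) = 1/2.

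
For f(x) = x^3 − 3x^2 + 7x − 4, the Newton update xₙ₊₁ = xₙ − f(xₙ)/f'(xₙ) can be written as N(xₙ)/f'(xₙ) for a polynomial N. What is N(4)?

f'(x) = 3x^2 − 6x + 7.
N(x) = x·f'(x) − f(x) = x·(3x^2 − 6x + 7) − (x^3 − 3x^2 + 7x − 4) = 2x^3 − 3x^2 + 4.
N(4) = 84.

84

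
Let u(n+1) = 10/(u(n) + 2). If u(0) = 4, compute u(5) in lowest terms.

u(1) = 10/(4 + 2) = 5/3.
u(2) = 10/(5/3 + 2) = 30/11.
u(3) = 10/(30/11 + 2) = 55/26.
u(4) = 10/(55/26 + 2) = 260/107.
u(5) = 10/(260/107 + 2) = 535/237.

535/237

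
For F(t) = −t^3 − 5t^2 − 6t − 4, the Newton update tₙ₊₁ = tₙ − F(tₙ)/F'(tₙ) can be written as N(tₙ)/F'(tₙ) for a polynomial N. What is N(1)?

F'(t) = −3t^2 − 10t − 6.
N(t) = t·F'(t) − F(t) = t·(−3t^2 − 10t − 6) − (−t^3 − 5t^2 − 6t − 4) = −2t^3 − 5t^2 + 4.
N(1) = −3.

−3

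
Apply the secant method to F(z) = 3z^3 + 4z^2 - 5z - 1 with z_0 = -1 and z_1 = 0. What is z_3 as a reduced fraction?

-12/67

F(-1) = 5, F(0) = -1. z_2 = 0 - (-1)·(0 - (-1))/((-1) - 5) = -1/6.
F(0) = -1, F(-1/6) = -5/72. z_3 = (-1/6) - (-5/72)·((-1/6) - 0)/((-5/72) - (-1)) = -12/67.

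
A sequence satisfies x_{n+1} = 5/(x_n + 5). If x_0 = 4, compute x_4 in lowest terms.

x_1 = 5/(4 + 5) = 5/9.
x_2 = 5/(5/9 + 5) = 9/10.
x_3 = 5/(9/10 + 5) = 50/59.
x_4 = 5/(50/59 + 5) = 59/69.

59/69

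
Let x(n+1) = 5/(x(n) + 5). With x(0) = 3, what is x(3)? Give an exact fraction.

45/53

x(1) = 5/(3 + 5) = 5/8.
x(2) = 5/(5/8 + 5) = 8/9.
x(3) = 5/(8/9 + 5) = 45/53.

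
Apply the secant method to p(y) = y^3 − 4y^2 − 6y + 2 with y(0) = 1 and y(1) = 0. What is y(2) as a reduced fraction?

2/9

p(1) = −7, p(0) = 2. y(2) = 0 − 2·(0 − 1)/(2 − (−7)) = 2/9.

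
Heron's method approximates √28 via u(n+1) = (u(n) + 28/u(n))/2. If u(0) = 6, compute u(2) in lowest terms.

u(1) = (6 + 28/6)/2 = 16/3.
u(2) = (16/3 + 28/(16/3))/2 = 127/24.

127/24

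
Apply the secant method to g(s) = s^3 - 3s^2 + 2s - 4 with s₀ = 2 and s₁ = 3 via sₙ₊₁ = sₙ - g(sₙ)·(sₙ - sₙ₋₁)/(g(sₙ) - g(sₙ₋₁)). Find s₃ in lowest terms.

114/41

g(2) = -4, g(3) = 2. s₂ = 3 - 2·(3 - 2)/(2 - (-4)) = 8/3.
g(3) = 2, g(8/3) = -28/27. s₃ = (8/3) - (-28/27)·((8/3) - 3)/((-28/27) - 2) = 114/41.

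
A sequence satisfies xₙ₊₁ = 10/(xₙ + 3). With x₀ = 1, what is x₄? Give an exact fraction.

x₁ = 10/(1 + 3) = 5/2.
x₂ = 10/(5/2 + 3) = 20/11.
x₃ = 10/(20/11 + 3) = 110/53.
x₄ = 10/(110/53 + 3) = 530/269.

530/269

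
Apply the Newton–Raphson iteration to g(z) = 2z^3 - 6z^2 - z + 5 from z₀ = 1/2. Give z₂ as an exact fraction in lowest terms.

g'(z) = 6z^2 - 12z - 1.
g(1/2) = 13/4, g'(1/2) = -11/2, so z₁ = (1/2) - (13/4)/(-11/2) = 12/11.
g(12/11) = -845/1331, g'(12/11) = -841/121, so z₂ = (12/11) - (-845/1331)/(-841/121) = 9247/9251.

9247/9251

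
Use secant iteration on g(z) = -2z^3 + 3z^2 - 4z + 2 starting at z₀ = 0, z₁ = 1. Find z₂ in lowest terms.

2/3

g(0) = 2, g(1) = -1. z₂ = 1 - (-1)·(1 - 0)/((-1) - 2) = 2/3.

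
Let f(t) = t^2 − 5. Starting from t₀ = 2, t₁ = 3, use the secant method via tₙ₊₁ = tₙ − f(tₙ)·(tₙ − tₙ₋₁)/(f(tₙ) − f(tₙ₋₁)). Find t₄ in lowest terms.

f(2) = −1, f(3) = 4. t₂ = 3 − 4·(3 − 2)/(4 − (−1)) = 11/5.
f(3) = 4, f(11/5) = −4/25. t₃ = (11/5) − (−4/25)·((11/5) − 3)/((−4/25) − 4) = 29/13.
f(11/5) = −4/25, f(29/13) = −4/169. t₄ = (29/13) − (−4/169)·((29/13) − (11/5))/((−4/169) − (−4/25)) = 161/72.

161/72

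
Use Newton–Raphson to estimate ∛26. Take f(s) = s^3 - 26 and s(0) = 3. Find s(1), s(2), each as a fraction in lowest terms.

f'(s) = 3s^2.
f(3) = 1, f'(3) = 27, so s(1) = 3 - 1/27 = 80/27.
f(80/27) = 242/19683, f'(80/27) = 6400/243, so s(2) = (80/27) - (242/19683)/(6400/243) = 767879/259200.

s(1) = 80/27, s(2) = 767879/259200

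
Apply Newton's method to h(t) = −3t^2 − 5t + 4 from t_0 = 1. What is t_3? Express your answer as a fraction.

h'(t) = −6t − 5.
h(1) = −4, h'(1) = −11, so t_1 = 1 − (−4)/(−11) = 7/11.
h(7/11) = −48/121, h'(7/11) = −97/11, so t_2 = (7/11) − (−48/121)/(−97/11) = 631/1067.
h(631/1067) = −6912/1138489, h'(631/1067) = −9121/1067, so t_3 = (631/1067) − (−6912/1138489)/(−9121/1067) = 5748439/9732107.

5748439/9732107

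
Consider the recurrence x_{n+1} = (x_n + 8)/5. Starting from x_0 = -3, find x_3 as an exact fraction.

x_1 = ((-3) + 8)/5 = 1.
x_2 = (1 + 8)/5 = 9/5.
x_3 = ((9/5) + 8)/5 = 49/25.

49/25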